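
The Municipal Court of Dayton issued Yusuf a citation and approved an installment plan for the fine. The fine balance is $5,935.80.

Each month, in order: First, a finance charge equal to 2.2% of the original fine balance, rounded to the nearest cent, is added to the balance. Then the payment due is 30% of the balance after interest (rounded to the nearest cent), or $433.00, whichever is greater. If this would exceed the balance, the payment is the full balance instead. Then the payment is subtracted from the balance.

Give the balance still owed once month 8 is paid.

Month 1: $5,935.80 +$130.59 interest = $6,066.39; pay $1,819.92 → $4,246.47
Month 2: $4,246.47 +$130.59 interest = $4,377.06; pay $1,313.12 → $3,063.94
Month 3: $3,063.94 +$130.59 interest = $3,194.53; pay $958.36 → $2,236.17
Month 4: $2,236.17 +$130.59 interest = $2,366.76; pay $710.03 → $1,656.73
Month 5: $1,656.73 +$130.59 interest = $1,787.32; pay $536.20 → $1,251.12
Month 6: $1,251.12 +$130.59 interest = $1,381.71; pay $433.00 → $948.71
Month 7: $948.71 +$130.59 interest = $1,079.30; pay $433.00 → $646.30
Month 8: $646.30 +$130.59 interest = $776.89; pay $433.00 → $343.89

$343.89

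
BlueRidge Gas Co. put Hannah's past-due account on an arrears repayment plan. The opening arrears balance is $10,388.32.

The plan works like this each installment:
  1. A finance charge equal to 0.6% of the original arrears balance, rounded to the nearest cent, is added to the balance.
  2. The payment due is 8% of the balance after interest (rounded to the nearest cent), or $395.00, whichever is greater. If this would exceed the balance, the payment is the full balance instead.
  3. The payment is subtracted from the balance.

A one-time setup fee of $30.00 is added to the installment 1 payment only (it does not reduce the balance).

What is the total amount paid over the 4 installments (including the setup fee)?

$3,022.23

# | Opening | Interest | Payment | Fee | End bal
1 | $10,388.32 | $62.33 | $836.05 | $30.00 | $9,614.60
2 | $9,614.60 | $62.33 | $774.15 | — | $8,902.78
3 | $8,902.78 | $62.33 | $717.21 | — | $8,247.90
4 | $8,247.90 | $62.33 | $664.82 | — | $7,645.41
Total paid: $3,022.23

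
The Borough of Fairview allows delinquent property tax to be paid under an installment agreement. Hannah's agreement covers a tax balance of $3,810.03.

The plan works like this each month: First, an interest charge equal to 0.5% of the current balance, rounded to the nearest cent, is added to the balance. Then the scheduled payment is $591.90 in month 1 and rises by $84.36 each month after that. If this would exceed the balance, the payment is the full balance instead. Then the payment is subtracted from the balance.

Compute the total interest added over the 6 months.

Month 1: $3,810.03 +$19.05 interest = $3,829.08; pay $591.90 → $3,237.18
Month 2: $3,237.18 +$16.19 interest = $3,253.37; pay $676.26 → $2,577.11
Month 3: $2,577.11 +$12.89 interest = $2,590.00; pay $760.62 → $1,829.38
Month 4: $1,829.38 +$9.15 interest = $1,838.53; pay $844.98 → $993.55
Month 5: $993.55 +$4.97 interest = $998.52; pay $929.34 → $69.18
Month 6: $69.18 +$0.35 interest = $69.53; pay $69.53 → $0.00
Total interest: $19.05 + $16.19 + $12.89 + $9.15 + $4.97 + $0.35 = $62.60

$62.60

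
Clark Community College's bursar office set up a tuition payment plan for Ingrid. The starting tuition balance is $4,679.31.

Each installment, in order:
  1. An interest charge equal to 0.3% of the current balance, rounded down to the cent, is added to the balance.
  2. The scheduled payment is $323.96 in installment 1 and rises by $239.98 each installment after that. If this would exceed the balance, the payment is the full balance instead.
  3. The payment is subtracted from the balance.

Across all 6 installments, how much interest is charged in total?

Installment 1: opening $4,679.31; interest $14.03 → $4,693.34; payment $323.96; balance $4,369.38
Installment 2: opening $4,369.38; interest $13.10 → $4,382.48; payment $563.94; balance $3,818.54
Installment 3: opening $3,818.54; interest $11.45 → $3,829.99; payment $803.92; balance $3,026.07
Installment 4: opening $3,026.07; interest $9.07 → $3,035.14; payment $1,043.90; balance $1,991.24
Installment 5: opening $1,991.24; interest $5.97 → $1,997.21; payment $1,283.88; balance $713.33
Installment 6: opening $713.33; interest $2.13 → $715.46; payment $715.46; balance $0.00
Total interest: $14.03 + $13.10 + $11.45 + $9.07 + $5.97 + $2.13 = $55.75

$55.75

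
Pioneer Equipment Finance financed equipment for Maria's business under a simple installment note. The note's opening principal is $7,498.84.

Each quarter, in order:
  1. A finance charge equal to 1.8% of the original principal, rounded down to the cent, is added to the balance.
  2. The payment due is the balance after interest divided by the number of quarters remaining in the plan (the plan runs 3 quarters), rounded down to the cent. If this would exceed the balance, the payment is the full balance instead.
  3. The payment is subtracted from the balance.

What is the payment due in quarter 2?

$2,612.09

Quarter 1: $7,498.84 +$134.97 interest = $7,633.81; pay $2,544.60 → $5,089.21
Quarter 2: $5,089.21 +$134.97 interest = $5,224.18; pay $2,612.09 → $2,612.09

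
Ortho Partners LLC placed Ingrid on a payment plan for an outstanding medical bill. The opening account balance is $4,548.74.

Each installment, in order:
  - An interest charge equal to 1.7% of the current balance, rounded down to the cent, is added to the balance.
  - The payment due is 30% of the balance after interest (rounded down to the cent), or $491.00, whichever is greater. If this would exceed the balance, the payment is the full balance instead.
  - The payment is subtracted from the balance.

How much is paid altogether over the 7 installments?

$4,783.60

# | Opening | Interest | Payment | End bal
1 | $4,548.74 | $77.32 | $1,387.81 | $3,238.25
2 | $3,238.25 | $55.05 | $987.99 | $2,305.31
3 | $2,305.31 | $39.19 | $703.35 | $1,641.15
4 | $1,641.15 | $27.89 | $500.71 | $1,168.33
5 | $1,168.33 | $19.86 | $491.00 | $697.19
6 | $697.19 | $11.85 | $491.00 | $218.04
7 | $218.04 | $3.70 | $221.74 | $0.00
Total paid: $4,783.60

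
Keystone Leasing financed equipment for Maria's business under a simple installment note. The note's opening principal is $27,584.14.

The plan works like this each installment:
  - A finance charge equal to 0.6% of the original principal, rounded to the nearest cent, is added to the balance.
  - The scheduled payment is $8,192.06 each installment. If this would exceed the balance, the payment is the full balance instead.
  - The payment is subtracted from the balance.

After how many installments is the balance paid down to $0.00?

Installment 1: opening $27,584.14; interest $165.50 → $27,749.64; payment $8,192.06; balance $19,557.58
Installment 2: opening $19,557.58; interest $165.50 → $19,723.08; payment $8,192.06; balance $11,531.02
Installment 3: opening $11,531.02; interest $165.50 → $11,696.52; payment $8,192.06; balance $3,504.46
Installment 4: opening $3,504.46; interest $165.50 → $3,669.96; payment $3,669.96; balance $0.00
Balance reaches $0.00 in installment 4.

4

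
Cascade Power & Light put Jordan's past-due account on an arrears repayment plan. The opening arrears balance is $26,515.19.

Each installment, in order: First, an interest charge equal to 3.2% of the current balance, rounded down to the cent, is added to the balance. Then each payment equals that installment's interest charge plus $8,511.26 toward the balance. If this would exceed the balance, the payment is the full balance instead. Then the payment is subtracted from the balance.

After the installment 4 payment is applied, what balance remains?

Installment 1: opening $26,515.19; interest $848.48 → $27,363.67; payment $9,359.74; balance $18,003.93
Installment 2: opening $18,003.93; interest $576.12 → $18,580.05; payment $9,087.38; balance $9,492.67
Installment 3: opening $9,492.67; interest $303.76 → $9,796.43; payment $8,815.02; balance $981.41
Installment 4: opening $981.41; interest $31.40 → $1,012.81; payment $1,012.81; balance $0.00

$0.00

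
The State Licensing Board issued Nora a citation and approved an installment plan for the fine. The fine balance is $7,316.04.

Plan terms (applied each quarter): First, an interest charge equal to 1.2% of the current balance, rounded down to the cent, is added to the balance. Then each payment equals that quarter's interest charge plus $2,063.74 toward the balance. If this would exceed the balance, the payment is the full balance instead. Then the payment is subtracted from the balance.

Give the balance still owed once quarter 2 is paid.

Quarter 1: opening $7,316.04; interest $87.79 → $7,403.83; payment $2,151.53; balance $5,252.30
Quarter 2: opening $5,252.30; interest $63.02 → $5,315.32; payment $2,126.76; balance $3,188.56

$3,188.56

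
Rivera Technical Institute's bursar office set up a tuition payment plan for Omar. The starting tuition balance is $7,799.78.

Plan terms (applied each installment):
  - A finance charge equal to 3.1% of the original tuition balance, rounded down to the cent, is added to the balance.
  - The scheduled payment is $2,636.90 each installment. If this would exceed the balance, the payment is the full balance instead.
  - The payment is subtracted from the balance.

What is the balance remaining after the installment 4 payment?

Installment 1: $7,799.78 +$241.79 interest = $8,041.57; pay $2,636.90 → $5,404.67
Installment 2: $5,404.67 +$241.79 interest = $5,646.46; pay $2,636.90 → $3,009.56
Installment 3: $3,009.56 +$241.79 interest = $3,251.35; pay $2,636.90 → $614.45
Installment 4: $614.45 +$241.79 interest = $856.24; pay $856.24 → $0.00

$0.00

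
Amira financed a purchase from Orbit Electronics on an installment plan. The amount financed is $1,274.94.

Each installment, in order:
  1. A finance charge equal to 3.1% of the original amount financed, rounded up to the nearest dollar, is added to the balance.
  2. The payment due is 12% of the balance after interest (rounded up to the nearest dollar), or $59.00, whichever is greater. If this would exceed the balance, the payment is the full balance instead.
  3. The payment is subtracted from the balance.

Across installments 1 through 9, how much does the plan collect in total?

$1,034.00

Installment 1: opening $1,274.94; interest $40.00 → $1,314.94; payment $158.00; balance $1,156.94
Installment 2: opening $1,156.94; interest $40.00 → $1,196.94; payment $144.00; balance $1,052.94
Installment 3: opening $1,052.94; interest $40.00 → $1,092.94; payment $132.00; balance $960.94
Installment 4: opening $960.94; interest $40.00 → $1,000.94; payment $121.00; balance $879.94
Installment 5: opening $879.94; interest $40.00 → $919.94; payment $111.00; balance $808.94
Installment 6: opening $808.94; interest $40.00 → $848.94; payment $102.00; balance $746.94
Installment 7: opening $746.94; interest $40.00 → $786.94; payment $95.00; balance $691.94
Installment 8: opening $691.94; interest $40.00 → $731.94; payment $88.00; balance $643.94
Installment 9: opening $643.94; interest $40.00 → $683.94; payment $83.00; balance $600.94
Total paid: $1,034.00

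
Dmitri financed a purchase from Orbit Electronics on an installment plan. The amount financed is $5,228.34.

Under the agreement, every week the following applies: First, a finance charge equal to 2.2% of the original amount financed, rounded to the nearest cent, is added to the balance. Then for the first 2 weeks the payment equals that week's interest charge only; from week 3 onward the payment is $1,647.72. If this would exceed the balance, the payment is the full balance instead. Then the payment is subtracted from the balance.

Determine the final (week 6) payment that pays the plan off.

$745.26

Week 1: $5,228.34 +$115.02 interest = $5,343.36; pay $115.02 → $5,228.34
Week 2: $5,228.34 +$115.02 interest = $5,343.36; pay $115.02 → $5,228.34
Week 3: $5,228.34 +$115.02 interest = $5,343.36; pay $1,647.72 → $3,695.64
Week 4: $3,695.64 +$115.02 interest = $3,810.66; pay $1,647.72 → $2,162.94
Week 5: $2,162.94 +$115.02 interest = $2,277.96; pay $1,647.72 → $630.24
Week 6: $630.24 +$115.02 interest = $745.26; pay $745.26 → $0.00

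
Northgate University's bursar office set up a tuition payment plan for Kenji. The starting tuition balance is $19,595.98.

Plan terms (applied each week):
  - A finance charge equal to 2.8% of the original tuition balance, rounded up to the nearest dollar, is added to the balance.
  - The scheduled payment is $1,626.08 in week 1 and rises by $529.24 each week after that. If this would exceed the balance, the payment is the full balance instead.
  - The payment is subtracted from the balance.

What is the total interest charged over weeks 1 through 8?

Week 1: $19,595.98 +$549.00 interest = $20,144.98; pay $1,626.08 → $18,518.90
Week 2: $18,518.90 +$549.00 interest = $19,067.90; pay $2,155.32 → $16,912.58
Week 3: $16,912.58 +$549.00 interest = $17,461.58; pay $2,684.56 → $14,777.02
Week 4: $14,777.02 +$549.00 interest = $15,326.02; pay $3,213.80 → $12,112.22
Week 5: $12,112.22 +$549.00 interest = $12,661.22; pay $3,743.04 → $8,918.18
Week 6: $8,918.18 +$549.00 interest = $9,467.18; pay $4,272.28 → $5,194.90
Week 7: $5,194.90 +$549.00 interest = $5,743.90; pay $4,801.52 → $942.38
Week 8: $942.38 +$549.00 interest = $1,491.38; pay $1,491.38 → $0.00
Total interest: $549.00 + $549.00 + $549.00 + $549.00 + $549.00 + $549.00 + $549.00 + $549.00 = $4,392.00

$4,392.00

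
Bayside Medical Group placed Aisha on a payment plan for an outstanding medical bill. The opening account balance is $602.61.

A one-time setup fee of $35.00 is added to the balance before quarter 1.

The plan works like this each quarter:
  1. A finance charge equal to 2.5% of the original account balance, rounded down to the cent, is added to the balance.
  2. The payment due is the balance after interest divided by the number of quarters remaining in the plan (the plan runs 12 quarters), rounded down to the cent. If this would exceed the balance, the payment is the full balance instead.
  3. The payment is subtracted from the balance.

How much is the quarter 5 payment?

$60.82

Quarter 1: opening $637.61; interest $15.06 → $652.67; payment $54.38; balance $598.29
Quarter 2: opening $598.29; interest $15.06 → $613.35; payment $55.75; balance $557.60
Quarter 3: opening $557.60; interest $15.06 → $572.66; payment $57.26; balance $515.40
Quarter 4: opening $515.40; interest $15.06 → $530.46; payment $58.94; balance $471.52
Quarter 5: opening $471.52; interest $15.06 → $486.58; payment $60.82; balance $425.76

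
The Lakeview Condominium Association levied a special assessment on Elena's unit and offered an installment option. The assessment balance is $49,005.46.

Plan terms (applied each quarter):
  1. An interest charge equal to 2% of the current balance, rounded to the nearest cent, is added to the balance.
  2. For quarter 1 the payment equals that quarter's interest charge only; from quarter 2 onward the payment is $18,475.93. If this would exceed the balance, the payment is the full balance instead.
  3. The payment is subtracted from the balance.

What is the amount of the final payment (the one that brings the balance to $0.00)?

Quarter 1: $49,005.46 +$980.11 interest = $49,985.57; pay $980.11 → $49,005.46
Quarter 2: $49,005.46 +$980.11 interest = $49,985.57; pay $18,475.93 → $31,509.64
Quarter 3: $31,509.64 +$630.19 interest = $32,139.83; pay $18,475.93 → $13,663.90
Quarter 4: $13,663.90 +$273.28 interest = $13,937.18; pay $13,937.18 → $0.00

$13,937.18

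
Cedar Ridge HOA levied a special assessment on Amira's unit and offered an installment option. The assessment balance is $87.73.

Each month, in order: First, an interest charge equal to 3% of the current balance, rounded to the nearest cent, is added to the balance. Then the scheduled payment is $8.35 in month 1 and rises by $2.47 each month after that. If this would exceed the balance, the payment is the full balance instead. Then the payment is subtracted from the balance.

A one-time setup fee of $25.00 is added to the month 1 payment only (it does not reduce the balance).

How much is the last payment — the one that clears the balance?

$12.55

Month 1: opening $87.73; interest $2.63 → $90.36; payment $8.35 (+ $25.00 fee); balance $82.01
Month 2: opening $82.01; interest $2.46 → $84.47; payment $10.82; balance $73.65
Month 3: opening $73.65; interest $2.21 → $75.86; payment $13.29; balance $62.57
Month 4: opening $62.57; interest $1.88 → $64.45; payment $15.76; balance $48.69
Month 5: opening $48.69; interest $1.46 → $50.15; payment $18.23; balance $31.92
Month 6: opening $31.92; interest $0.96 → $32.88; payment $20.70; balance $12.18
Month 7: opening $12.18; interest $0.37 → $12.55; payment $12.55; balance $0.00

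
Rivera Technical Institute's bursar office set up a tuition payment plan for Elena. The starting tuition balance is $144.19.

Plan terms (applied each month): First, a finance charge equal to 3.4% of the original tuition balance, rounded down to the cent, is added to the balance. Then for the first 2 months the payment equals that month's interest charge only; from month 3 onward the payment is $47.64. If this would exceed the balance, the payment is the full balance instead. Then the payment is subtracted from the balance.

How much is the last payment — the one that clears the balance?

Month 1: opening $144.19; interest $4.90 → $149.09; payment $4.90; balance $144.19
Month 2: opening $144.19; interest $4.90 → $149.09; payment $4.90; balance $144.19
Month 3: opening $144.19; interest $4.90 → $149.09; payment $47.64; balance $101.45
Month 4: opening $101.45; interest $4.90 → $106.35; payment $47.64; balance $58.71
Month 5: opening $58.71; interest $4.90 → $63.61; payment $47.64; balance $15.97
Month 6: opening $15.97; interest $4.90 → $20.87; payment $20.87; balance $0.00

$20.87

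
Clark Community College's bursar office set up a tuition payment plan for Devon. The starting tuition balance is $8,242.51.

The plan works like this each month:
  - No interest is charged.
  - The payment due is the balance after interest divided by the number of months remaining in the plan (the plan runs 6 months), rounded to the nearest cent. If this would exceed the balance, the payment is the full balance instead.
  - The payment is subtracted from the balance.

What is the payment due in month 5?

Month 1: opening $8,242.51; payment $1,373.75; balance $6,868.76
Month 2: opening $6,868.76; payment $1,373.75; balance $5,495.01
Month 3: opening $5,495.01; payment $1,373.75; balance $4,121.26
Month 4: opening $4,121.26; payment $1,373.75; balance $2,747.51
Month 5: opening $2,747.51; payment $1,373.76; balance $1,373.75

$1,373.76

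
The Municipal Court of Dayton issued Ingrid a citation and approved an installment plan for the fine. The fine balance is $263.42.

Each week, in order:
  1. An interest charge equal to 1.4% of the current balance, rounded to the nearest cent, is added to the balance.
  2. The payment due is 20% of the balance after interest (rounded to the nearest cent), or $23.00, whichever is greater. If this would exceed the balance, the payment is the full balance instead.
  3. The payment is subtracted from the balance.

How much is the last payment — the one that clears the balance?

$3.93

Week 1: $263.42 +$3.69 interest = $267.11; pay $53.42 → $213.69
Week 2: $213.69 +$2.99 interest = $216.68; pay $43.34 → $173.34
Week 3: $173.34 +$2.43 interest = $175.77; pay $35.15 → $140.62
Week 4: $140.62 +$1.97 interest = $142.59; pay $28.52 → $114.07
Week 5: $114.07 +$1.60 interest = $115.67; pay $23.13 → $92.54
Week 6: $92.54 +$1.30 interest = $93.84; pay $23.00 → $70.84
Week 7: $70.84 +$0.99 interest = $71.83; pay $23.00 → $48.83
Week 8: $48.83 +$0.68 interest = $49.51; pay $23.00 → $26.51
Week 9: $26.51 +$0.37 interest = $26.88; pay $23.00 → $3.88
Week 10: $3.88 +$0.05 interest = $3.93; pay $3.93 → $0.00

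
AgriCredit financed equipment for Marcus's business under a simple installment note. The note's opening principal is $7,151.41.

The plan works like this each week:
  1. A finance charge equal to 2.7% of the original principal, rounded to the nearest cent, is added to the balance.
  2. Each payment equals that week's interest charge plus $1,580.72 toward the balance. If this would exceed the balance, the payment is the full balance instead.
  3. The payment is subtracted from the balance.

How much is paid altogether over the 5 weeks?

$8,116.86

Week 1: opening $7,151.41; interest $193.09 → $7,344.50; payment $1,773.81; balance $5,570.69
Week 2: opening $5,570.69; interest $193.09 → $5,763.78; payment $1,773.81; balance $3,989.97
Week 3: opening $3,989.97; interest $193.09 → $4,183.06; payment $1,773.81; balance $2,409.25
Week 4: opening $2,409.25; interest $193.09 → $2,602.34; payment $1,773.81; balance $828.53
Week 5: opening $828.53; interest $193.09 → $1,021.62; payment $1,021.62; balance $0.00
Total paid: $8,116.86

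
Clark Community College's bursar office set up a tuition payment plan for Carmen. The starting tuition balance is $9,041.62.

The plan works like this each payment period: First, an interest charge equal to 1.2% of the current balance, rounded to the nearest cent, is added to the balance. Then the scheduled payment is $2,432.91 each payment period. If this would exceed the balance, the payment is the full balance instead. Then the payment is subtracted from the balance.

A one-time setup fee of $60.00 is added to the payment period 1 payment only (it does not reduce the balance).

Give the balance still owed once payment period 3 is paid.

$1,984.38

Payment period 1: opening $9,041.62; interest $108.50 → $9,150.12; payment $2,432.91 (+ $60.00 fee); balance $6,717.21
Payment period 2: opening $6,717.21; interest $80.61 → $6,797.82; payment $2,432.91; balance $4,364.91
Payment period 3: opening $4,364.91; interest $52.38 → $4,417.29; payment $2,432.91; balance $1,984.38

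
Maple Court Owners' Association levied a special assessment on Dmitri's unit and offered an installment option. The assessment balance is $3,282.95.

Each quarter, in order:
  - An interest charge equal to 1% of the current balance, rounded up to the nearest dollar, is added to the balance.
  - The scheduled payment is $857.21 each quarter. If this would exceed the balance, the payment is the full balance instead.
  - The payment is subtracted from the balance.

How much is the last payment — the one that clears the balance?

$794.32

Quarter 1: $3,282.95 +$33.00 interest = $3,315.95; pay $857.21 → $2,458.74
Quarter 2: $2,458.74 +$25.00 interest = $2,483.74; pay $857.21 → $1,626.53
Quarter 3: $1,626.53 +$17.00 interest = $1,643.53; pay $857.21 → $786.32
Quarter 4: $786.32 +$8.00 interest = $794.32; pay $794.32 → $0.00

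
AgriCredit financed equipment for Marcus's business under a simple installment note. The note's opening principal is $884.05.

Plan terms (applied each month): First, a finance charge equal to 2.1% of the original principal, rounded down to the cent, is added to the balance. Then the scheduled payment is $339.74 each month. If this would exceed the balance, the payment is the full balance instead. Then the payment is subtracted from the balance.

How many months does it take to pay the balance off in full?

3

Month 1: opening $884.05; interest $18.56 → $902.61; payment $339.74; balance $562.87
Month 2: opening $562.87; interest $18.56 → $581.43; payment $339.74; balance $241.69
Month 3: opening $241.69; interest $18.56 → $260.25; payment $260.25; balance $0.00
Balance reaches $0.00 in month 3.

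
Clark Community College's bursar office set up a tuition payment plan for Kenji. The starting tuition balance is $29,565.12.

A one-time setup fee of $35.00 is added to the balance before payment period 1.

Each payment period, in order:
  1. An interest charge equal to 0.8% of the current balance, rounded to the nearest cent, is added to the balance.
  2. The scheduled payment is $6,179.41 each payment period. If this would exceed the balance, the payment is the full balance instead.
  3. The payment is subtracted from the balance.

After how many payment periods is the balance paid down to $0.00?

Payment period 1: opening $29,600.12; interest $236.80 → $29,836.92; payment $6,179.41; balance $23,657.51
Payment period 2: opening $23,657.51; interest $189.26 → $23,846.77; payment $6,179.41; balance $17,667.36
Payment period 3: opening $17,667.36; interest $141.34 → $17,808.70; payment $6,179.41; balance $11,629.29
Payment period 4: opening $11,629.29; interest $93.03 → $11,722.32; payment $6,179.41; balance $5,542.91
Payment period 5: opening $5,542.91; interest $44.34 → $5,587.25; payment $5,587.25; balance $0.00
Balance reaches $0.00 in payment period 5.

5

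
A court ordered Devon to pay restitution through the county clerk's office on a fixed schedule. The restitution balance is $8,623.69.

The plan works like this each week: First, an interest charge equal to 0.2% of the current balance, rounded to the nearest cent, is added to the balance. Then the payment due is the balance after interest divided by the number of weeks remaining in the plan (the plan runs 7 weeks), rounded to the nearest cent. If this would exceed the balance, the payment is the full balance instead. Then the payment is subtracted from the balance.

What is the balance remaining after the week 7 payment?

Week 1: $8,623.69 +$17.25 interest = $8,640.94; pay $1,234.42 → $7,406.52
Week 2: $7,406.52 +$14.81 interest = $7,421.33; pay $1,236.89 → $6,184.44
Week 3: $6,184.44 +$12.37 interest = $6,196.81; pay $1,239.36 → $4,957.45
Week 4: $4,957.45 +$9.91 interest = $4,967.36; pay $1,241.84 → $3,725.52
Week 5: $3,725.52 +$7.45 interest = $3,732.97; pay $1,244.32 → $2,488.65
Week 6: $2,488.65 +$4.98 interest = $2,493.63; pay $1,246.82 → $1,246.81
Week 7: $1,246.81 +$2.49 interest = $1,249.30; pay $1,249.30 → $0.00

$0.00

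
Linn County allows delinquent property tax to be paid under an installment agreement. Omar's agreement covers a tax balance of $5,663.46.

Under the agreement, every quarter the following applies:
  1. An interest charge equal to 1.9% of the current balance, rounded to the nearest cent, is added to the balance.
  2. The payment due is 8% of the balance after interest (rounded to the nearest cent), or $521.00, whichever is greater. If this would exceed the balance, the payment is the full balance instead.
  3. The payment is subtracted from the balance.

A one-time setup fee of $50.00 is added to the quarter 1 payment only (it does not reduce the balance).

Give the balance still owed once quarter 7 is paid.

$2,599.43

Quarter 1: opening $5,663.46; interest $107.61 → $5,771.07; payment $521.00 (+ $50.00 fee); balance $5,250.07
Quarter 2: opening $5,250.07; interest $99.75 → $5,349.82; payment $521.00; balance $4,828.82
Quarter 3: opening $4,828.82; interest $91.75 → $4,920.57; payment $521.00; balance $4,399.57
Quarter 4: opening $4,399.57; interest $83.59 → $4,483.16; payment $521.00; balance $3,962.16
Quarter 5: opening $3,962.16; interest $75.28 → $4,037.44; payment $521.00; balance $3,516.44
Quarter 6: opening $3,516.44; interest $66.81 → $3,583.25; payment $521.00; balance $3,062.25
Quarter 7: opening $3,062.25; interest $58.18 → $3,120.43; payment $521.00; balance $2,599.43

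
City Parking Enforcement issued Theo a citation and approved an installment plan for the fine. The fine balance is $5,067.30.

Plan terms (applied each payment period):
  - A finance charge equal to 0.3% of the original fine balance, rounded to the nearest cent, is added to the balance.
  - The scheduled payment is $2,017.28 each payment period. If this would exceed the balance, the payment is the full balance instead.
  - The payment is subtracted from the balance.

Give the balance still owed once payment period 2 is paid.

Payment period 1: opening $5,067.30; interest $15.20 → $5,082.50; payment $2,017.28; balance $3,065.22
Payment period 2: opening $3,065.22; interest $15.20 → $3,080.42; payment $2,017.28; balance $1,063.14

$1,063.14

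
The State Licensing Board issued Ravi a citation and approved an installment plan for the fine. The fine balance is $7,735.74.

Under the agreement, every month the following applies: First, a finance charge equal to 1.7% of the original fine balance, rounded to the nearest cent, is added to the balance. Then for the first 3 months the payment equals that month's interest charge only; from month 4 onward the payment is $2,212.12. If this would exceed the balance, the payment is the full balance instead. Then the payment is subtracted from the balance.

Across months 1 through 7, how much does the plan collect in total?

$8,656.31

Month 1: $7,735.74 +$131.51 interest = $7,867.25; pay $131.51 → $7,735.74
Month 2: $7,735.74 +$131.51 interest = $7,867.25; pay $131.51 → $7,735.74
Month 3: $7,735.74 +$131.51 interest = $7,867.25; pay $131.51 → $7,735.74
Month 4: $7,735.74 +$131.51 interest = $7,867.25; pay $2,212.12 → $5,655.13
Month 5: $5,655.13 +$131.51 interest = $5,786.64; pay $2,212.12 → $3,574.52
Month 6: $3,574.52 +$131.51 interest = $3,706.03; pay $2,212.12 → $1,493.91
Month 7: $1,493.91 +$131.51 interest = $1,625.42; pay $1,625.42 → $0.00
Total paid: $8,656.31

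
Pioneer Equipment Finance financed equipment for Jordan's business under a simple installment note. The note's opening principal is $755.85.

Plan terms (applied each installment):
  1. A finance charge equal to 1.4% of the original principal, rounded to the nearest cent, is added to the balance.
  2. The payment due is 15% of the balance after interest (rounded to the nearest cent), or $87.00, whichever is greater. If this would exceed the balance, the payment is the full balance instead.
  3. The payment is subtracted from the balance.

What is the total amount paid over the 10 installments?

Installment 1: opening $755.85; interest $10.58 → $766.43; payment $114.96; balance $651.47
Installment 2: opening $651.47; interest $10.58 → $662.05; payment $99.31; balance $562.74
Installment 3: opening $562.74; interest $10.58 → $573.32; payment $87.00; balance $486.32
Installment 4: opening $486.32; interest $10.58 → $496.90; payment $87.00; balance $409.90
Installment 5: opening $409.90; interest $10.58 → $420.48; payment $87.00; balance $333.48
Installment 6: opening $333.48; interest $10.58 → $344.06; payment $87.00; balance $257.06
Installment 7: opening $257.06; interest $10.58 → $267.64; payment $87.00; balance $180.64
Installment 8: opening $180.64; interest $10.58 → $191.22; payment $87.00; balance $104.22
Installment 9: opening $104.22; interest $10.58 → $114.80; payment $87.00; balance $27.80
Installment 10: opening $27.80; interest $10.58 → $38.38; payment $38.38; balance $0.00
Total paid: $861.65

$861.65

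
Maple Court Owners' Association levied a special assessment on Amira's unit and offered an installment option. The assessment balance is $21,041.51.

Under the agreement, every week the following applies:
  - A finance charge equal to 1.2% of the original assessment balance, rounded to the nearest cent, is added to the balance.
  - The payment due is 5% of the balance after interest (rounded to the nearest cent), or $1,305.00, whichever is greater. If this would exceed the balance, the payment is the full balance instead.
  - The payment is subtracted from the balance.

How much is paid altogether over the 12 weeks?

Week 1: $21,041.51 +$252.50 interest = $21,294.01; pay $1,305.00 → $19,989.01
Week 2: $19,989.01 +$252.50 interest = $20,241.51; pay $1,305.00 → $18,936.51
Week 3: $18,936.51 +$252.50 interest = $19,189.01; pay $1,305.00 → $17,884.01
Week 4: $17,884.01 +$252.50 interest = $18,136.51; pay $1,305.00 → $16,831.51
Week 5: $16,831.51 +$252.50 interest = $17,084.01; pay $1,305.00 → $15,779.01
Week 6: $15,779.01 +$252.50 interest = $16,031.51; pay $1,305.00 → $14,726.51
Week 7: $14,726.51 +$252.50 interest = $14,979.01; pay $1,305.00 → $13,674.01
Week 8: $13,674.01 +$252.50 interest = $13,926.51; pay $1,305.00 → $12,621.51
Week 9: $12,621.51 +$252.50 interest = $12,874.01; pay $1,305.00 → $11,569.01
Week 10: $11,569.01 +$252.50 interest = $11,821.51; pay $1,305.00 → $10,516.51
Week 11: $10,516.51 +$252.50 interest = $10,769.01; pay $1,305.00 → $9,464.01
Week 12: $9,464.01 +$252.50 interest = $9,716.51; pay $1,305.00 → $8,411.51
Total paid: $15,660.00

$15,660.00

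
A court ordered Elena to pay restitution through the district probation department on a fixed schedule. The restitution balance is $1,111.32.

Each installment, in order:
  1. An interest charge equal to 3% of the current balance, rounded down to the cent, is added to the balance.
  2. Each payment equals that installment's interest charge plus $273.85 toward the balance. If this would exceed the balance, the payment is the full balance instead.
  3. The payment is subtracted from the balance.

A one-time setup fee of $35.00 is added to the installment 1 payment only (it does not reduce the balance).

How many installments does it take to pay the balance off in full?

5

# | Opening | Interest | Payment | Fee | End bal
1 | $1,111.32 | $33.33 | $307.18 | $35.00 | $837.47
2 | $837.47 | $25.12 | $298.97 | — | $563.62
3 | $563.62 | $16.90 | $290.75 | — | $289.77
4 | $289.77 | $8.69 | $282.54 | — | $15.92
5 | $15.92 | $0.47 | $16.39 | — | $0.00
Balance reaches $0.00 in installment 5.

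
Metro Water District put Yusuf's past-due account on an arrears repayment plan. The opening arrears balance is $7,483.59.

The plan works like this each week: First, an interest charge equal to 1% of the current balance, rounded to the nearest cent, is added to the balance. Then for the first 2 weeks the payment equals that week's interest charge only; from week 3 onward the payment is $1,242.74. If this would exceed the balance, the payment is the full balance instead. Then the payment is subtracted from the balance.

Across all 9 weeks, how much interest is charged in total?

# | Opening | Interest | Payment | End bal
1 | $7,483.59 | $74.84 | $74.84 | $7,483.59
2 | $7,483.59 | $74.84 | $74.84 | $7,483.59
3 | $7,483.59 | $74.84 | $1,242.74 | $6,315.69
4 | $6,315.69 | $63.16 | $1,242.74 | $5,136.11
5 | $5,136.11 | $51.36 | $1,242.74 | $3,944.73
6 | $3,944.73 | $39.45 | $1,242.74 | $2,741.44
7 | $2,741.44 | $27.41 | $1,242.74 | $1,526.11
8 | $1,526.11 | $15.26 | $1,242.74 | $298.63
9 | $298.63 | $2.99 | $301.62 | $0.00
Total interest: $74.84 + $74.84 + $74.84 + $63.16 + $51.36 + $39.45 + $27.41 + $15.26 + $2.99 = $424.15

$424.15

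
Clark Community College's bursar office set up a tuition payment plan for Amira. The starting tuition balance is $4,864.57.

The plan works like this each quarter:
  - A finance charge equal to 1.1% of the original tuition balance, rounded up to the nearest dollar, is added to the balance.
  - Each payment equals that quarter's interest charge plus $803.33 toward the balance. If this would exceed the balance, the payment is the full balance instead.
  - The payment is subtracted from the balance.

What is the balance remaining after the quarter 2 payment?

Quarter 1: opening $4,864.57; interest $54.00 → $4,918.57; payment $857.33; balance $4,061.24
Quarter 2: opening $4,061.24; interest $54.00 → $4,115.24; payment $857.33; balance $3,257.91

$3,257.91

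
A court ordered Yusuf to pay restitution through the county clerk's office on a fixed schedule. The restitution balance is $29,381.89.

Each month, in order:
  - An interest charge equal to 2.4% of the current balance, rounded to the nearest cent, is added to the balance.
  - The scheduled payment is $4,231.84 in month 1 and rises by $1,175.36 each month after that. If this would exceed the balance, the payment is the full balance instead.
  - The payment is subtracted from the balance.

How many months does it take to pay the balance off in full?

5

Month 1: opening $29,381.89; interest $705.17 → $30,087.06; payment $4,231.84; balance $25,855.22
Month 2: opening $25,855.22; interest $620.53 → $26,475.75; payment $5,407.20; balance $21,068.55
Month 3: opening $21,068.55; interest $505.65 → $21,574.20; payment $6,582.56; balance $14,991.64
Month 4: opening $14,991.64; interest $359.80 → $15,351.44; payment $7,757.92; balance $7,593.52
Month 5: opening $7,593.52; interest $182.24 → $7,775.76; payment $7,775.76; balance $0.00
Balance reaches $0.00 in month 5.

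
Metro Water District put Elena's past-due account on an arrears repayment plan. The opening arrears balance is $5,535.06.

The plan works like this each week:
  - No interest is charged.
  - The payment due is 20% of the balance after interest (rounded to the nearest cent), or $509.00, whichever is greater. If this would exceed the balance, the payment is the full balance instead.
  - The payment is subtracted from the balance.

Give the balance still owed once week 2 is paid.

$3,542.44

# | Opening | Payment | End bal
1 | $5,535.06 | $1,107.01 | $4,428.05
2 | $4,428.05 | $885.61 | $3,542.44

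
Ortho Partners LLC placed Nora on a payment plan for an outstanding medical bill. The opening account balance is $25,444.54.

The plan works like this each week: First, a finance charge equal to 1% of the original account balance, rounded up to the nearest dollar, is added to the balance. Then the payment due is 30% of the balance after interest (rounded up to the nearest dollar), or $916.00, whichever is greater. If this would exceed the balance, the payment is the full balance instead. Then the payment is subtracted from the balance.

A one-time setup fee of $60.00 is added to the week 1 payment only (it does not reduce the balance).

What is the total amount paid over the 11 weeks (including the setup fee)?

$28,309.54

Week 1: opening $25,444.54; interest $255.00 → $25,699.54; payment $7,710.00 (+ $60.00 fee); balance $17,989.54
Week 2: opening $17,989.54; interest $255.00 → $18,244.54; payment $5,474.00; balance $12,770.54
Week 3: opening $12,770.54; interest $255.00 → $13,025.54; payment $3,908.00; balance $9,117.54
Week 4: opening $9,117.54; interest $255.00 → $9,372.54; payment $2,812.00; balance $6,560.54
Week 5: opening $6,560.54; interest $255.00 → $6,815.54; payment $2,045.00; balance $4,770.54
Week 6: opening $4,770.54; interest $255.00 → $5,025.54; payment $1,508.00; balance $3,517.54
Week 7: opening $3,517.54; interest $255.00 → $3,772.54; payment $1,132.00; balance $2,640.54
Week 8: opening $2,640.54; interest $255.00 → $2,895.54; payment $916.00; balance $1,979.54
Week 9: opening $1,979.54; interest $255.00 → $2,234.54; payment $916.00; balance $1,318.54
Week 10: opening $1,318.54; interest $255.00 → $1,573.54; payment $916.00; balance $657.54
Week 11: opening $657.54; interest $255.00 → $912.54; payment $912.54; balance $0.00
Total paid: $28,309.54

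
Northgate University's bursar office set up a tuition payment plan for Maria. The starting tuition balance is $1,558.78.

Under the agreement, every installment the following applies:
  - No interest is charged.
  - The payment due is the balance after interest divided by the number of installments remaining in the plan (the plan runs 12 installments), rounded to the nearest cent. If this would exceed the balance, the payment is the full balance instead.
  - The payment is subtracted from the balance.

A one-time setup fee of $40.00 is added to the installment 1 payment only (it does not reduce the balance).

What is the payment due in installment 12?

# | Opening | Payment | Fee | End bal
1 | $1,558.78 | $129.90 | $40.00 | $1,428.88
2 | $1,428.88 | $129.90 | — | $1,298.98
3 | $1,298.98 | $129.90 | — | $1,169.08
4 | $1,169.08 | $129.90 | — | $1,039.18
5 | $1,039.18 | $129.90 | — | $909.28
6 | $909.28 | $129.90 | — | $779.38
7 | $779.38 | $129.90 | — | $649.48
8 | $649.48 | $129.90 | — | $519.58
9 | $519.58 | $129.90 | — | $389.68
10 | $389.68 | $129.89 | — | $259.79
11 | $259.79 | $129.90 | — | $129.89
12 | $129.89 | $129.89 | — | $0.00

$129.89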